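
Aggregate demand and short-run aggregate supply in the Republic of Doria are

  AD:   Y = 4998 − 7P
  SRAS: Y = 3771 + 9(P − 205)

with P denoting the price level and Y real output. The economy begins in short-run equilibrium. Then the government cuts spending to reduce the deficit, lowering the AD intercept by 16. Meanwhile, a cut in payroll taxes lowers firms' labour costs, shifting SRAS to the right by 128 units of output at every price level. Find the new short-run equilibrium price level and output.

P = 183, Y = 3701

After both shocks: AD is Y = 4982 − 7P and SRAS is Y = 2054 + 9P.
Setting them equal: 2928 = 16P, so P = 183.
Y = 4982 − 7·183 = 3701.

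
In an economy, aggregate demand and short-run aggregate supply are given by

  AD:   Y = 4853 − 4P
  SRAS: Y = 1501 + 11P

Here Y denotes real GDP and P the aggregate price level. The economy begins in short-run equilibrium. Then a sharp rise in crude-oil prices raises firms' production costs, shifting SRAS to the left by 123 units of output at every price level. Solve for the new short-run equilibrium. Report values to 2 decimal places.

This is a negative supply shock: SRAS shifts left.
New SRAS: Y = 1378 + 11P.
Set AD = SRAS: 4853 − 4P = 1378 + 11P, so 3475 = 15P and P = 231.67.
Substituting into AD, Y = 3926.33.

P = 231.67, Y = 3926.33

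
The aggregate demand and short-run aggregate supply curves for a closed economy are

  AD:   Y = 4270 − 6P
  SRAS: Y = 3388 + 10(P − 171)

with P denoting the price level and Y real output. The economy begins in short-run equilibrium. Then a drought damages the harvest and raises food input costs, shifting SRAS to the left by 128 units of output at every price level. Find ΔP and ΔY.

ΔP = +8, ΔY = -48

This is a negative supply shock: SRAS shifts left.
New SRAS: Y = 1550 + 10P.
Set AD = SRAS: 4270 − 6P = 1550 + 10P, so 2720 = 16P and P = 170.
Y = 4270 − 6·170 = 3250.
Initially P = 162, Y = 3298, so ΔP = +8 and ΔY = -48.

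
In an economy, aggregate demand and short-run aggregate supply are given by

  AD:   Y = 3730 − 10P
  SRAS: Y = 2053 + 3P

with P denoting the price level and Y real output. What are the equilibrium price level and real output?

Set AD = SRAS: 3730 − 10P = 2053 + 3P, so 1677 = 13P and P = 129.
Then Y = 3730 − 10·129 = 2440.

P = 129, Y = 2440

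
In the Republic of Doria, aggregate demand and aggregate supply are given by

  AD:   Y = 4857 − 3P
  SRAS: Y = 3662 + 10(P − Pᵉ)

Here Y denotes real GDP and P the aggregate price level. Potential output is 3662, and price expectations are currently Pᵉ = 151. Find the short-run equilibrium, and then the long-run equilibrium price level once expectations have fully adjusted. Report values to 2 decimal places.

Short run: with Pᵉ = 151, SRAS is Y = 2152 + 10P. Setting AD = SRAS gives 2705 = 13P, so P = 208.08 and Y = 4857 − 3P = 4232.77.
Output 4232.77 is above potential 3662, so over time expected prices rise and SRAS shifts left until Y returns to 3662.
Long run: Y = 3662 on the AD curve gives 3662 = 4857 − 3P, so P = 398.33.

Short run: P = 208.08, Y = 4232.77. Long run: P = 398.33.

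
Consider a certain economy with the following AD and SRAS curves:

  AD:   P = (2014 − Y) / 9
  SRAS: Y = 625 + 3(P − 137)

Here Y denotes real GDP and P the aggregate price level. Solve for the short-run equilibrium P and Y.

Write SRAS as Y = 625 + 3P − 411 = 214 + 3P.
Rearrange AD to Y = 2014 − 9P.
Set AD = SRAS: 2014 − 9P = 214 + 3P, so 1800 = 12P and P = 150.
Then Y = 2014 − 9·150 = 664.

P = 150, Y = 664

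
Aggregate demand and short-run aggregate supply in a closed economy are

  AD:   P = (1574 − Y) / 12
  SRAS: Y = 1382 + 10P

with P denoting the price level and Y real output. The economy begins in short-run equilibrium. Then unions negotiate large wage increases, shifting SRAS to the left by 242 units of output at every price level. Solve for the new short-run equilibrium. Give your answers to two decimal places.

P = 19.73, Y = 1337.27

This is a negative supply shock: SRAS shifts left.
New SRAS: Y = 1140 + 10P.
Set AD = SRAS: 1574 − 12P = 1140 + 10P, so 434 = 22P and P = 19.73.
Substituting into AD, Y = 1337.27.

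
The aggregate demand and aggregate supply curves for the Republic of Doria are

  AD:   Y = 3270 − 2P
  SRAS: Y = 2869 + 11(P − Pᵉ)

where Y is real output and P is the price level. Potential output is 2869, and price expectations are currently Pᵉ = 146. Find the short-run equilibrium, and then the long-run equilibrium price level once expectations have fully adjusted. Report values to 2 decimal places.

Short run: with Pᵉ = 146, SRAS is Y = 1263 + 11P. Setting AD = SRAS gives 2007 = 13P, so P = 154.38 and Y = 3270 − 2P = 2961.23.
Output 2961.23 is above potential 2869, so over time expected prices rise and SRAS shifts left until Y returns to 2869.
Long run: Y = 2869 on the AD curve gives 2869 = 3270 − 2P, so P = 200.50.

Short run: P = 154.38, Y = 2961.23. Long run: P = 200.50.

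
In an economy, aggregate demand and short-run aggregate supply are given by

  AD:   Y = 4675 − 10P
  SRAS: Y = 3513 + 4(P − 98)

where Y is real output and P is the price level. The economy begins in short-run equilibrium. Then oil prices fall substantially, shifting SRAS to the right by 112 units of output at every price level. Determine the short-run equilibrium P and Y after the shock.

This is a positive supply shock: SRAS shifts right.
New SRAS: Y = 3233 + 4P.
Set AD = SRAS: 4675 − 10P = 3233 + 4P, so 1442 = 14P and P = 103.
Y = 4675 − 10·103 = 3645.

P = 103, Y = 3645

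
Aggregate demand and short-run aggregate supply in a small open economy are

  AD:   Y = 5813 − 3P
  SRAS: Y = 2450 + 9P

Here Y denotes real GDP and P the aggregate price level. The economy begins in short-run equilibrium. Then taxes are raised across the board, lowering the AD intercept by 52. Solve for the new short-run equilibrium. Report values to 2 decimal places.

P = 275.92, Y = 4933.25

This is a negative demand shock: AD shifts left.
New AD: Y = 5761 − 3P.
Set AD = SRAS: 5761 − 3P = 2450 + 9P, so 3311 = 12P and P = 275.92.
Substituting into AD, Y = 4933.25.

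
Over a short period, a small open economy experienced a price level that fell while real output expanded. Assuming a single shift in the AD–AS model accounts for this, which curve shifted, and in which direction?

SRAS shifted right

P fell and Y rose. An AD shift moves P and Y in the same direction; an SRAS shift moves them in opposite directions.
Here P and Y moved in opposite directions, so the SRAS curve shifted.
Since Y rose, SRAS shifted right.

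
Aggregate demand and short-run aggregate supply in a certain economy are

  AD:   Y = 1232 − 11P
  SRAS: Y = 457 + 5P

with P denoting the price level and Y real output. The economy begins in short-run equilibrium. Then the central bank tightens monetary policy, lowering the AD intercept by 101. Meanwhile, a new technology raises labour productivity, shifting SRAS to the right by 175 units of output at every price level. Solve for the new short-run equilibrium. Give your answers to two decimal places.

After both shocks: AD is Y = 1131 − 11P and SRAS is Y = 632 + 5P.
Setting them equal: 499 = 16P, so P = 31.19.
Substituting into AD, Y = 787.94.

P = 31.19, Y = 787.94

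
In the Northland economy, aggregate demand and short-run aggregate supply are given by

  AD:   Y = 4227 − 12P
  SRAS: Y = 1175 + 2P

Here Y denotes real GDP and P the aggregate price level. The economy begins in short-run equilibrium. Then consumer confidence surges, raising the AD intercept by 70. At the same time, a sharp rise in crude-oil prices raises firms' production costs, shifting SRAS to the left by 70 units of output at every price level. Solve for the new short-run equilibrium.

P = 228, Y = 1561

After both shocks: AD is Y = 4297 − 12P and SRAS is Y = 1105 + 2P.
Setting them equal: 3192 = 14P, so P = 228.
Y = 4297 − 12·228 = 1561.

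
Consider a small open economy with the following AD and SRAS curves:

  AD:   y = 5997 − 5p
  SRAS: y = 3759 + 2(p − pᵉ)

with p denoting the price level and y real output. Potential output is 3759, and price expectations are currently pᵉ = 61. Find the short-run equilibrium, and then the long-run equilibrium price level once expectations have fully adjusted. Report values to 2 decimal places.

Short run: with pᵉ = 61, SRAS is y = 3637 + 2p. Setting AD = SRAS gives 2360 = 7p, so p = 337.14 and y = 5997 − 5p = 4311.29.
Output 4311.29 is above potential 3759, so over time expected prices rise and SRAS shifts left until y returns to 3759.
Long run: y = 3759 on the AD curve gives 3759 = 5997 − 5p, so p = 447.60.

Short run: p = 337.14, y = 4311.29. Long run: p = 447.60.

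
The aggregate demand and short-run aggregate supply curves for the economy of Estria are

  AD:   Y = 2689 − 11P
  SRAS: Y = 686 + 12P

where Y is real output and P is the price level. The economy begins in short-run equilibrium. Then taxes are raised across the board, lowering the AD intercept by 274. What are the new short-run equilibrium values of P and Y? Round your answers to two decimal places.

This is a negative demand shock: AD shifts left.
New AD: Y = 2415 − 11P.
Set AD = SRAS: 2415 − 11P = 686 + 12P, so 1729 = 23P and P = 75.17.
Substituting into AD, Y = 1588.09.

P = 75.17, Y = 1588.09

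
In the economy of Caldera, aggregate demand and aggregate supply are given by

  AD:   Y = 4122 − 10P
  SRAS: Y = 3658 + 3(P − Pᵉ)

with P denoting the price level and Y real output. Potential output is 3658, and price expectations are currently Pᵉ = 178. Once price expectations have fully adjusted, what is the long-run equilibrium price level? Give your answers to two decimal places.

Short run: with Pᵉ = 178, SRAS is Y = 3124 + 3P. Setting AD = SRAS gives 998 = 13P, so P = 76.77 and Y = 4122 − 10P = 3354.31.
Output 3354.31 is below potential 3658, so over time expected prices fall and SRAS shifts right until Y returns to 3658.
Long run: Y = 3658 on the AD curve gives 3658 = 4122 − 10P, so P = 46.40.

Long-run P = 46.40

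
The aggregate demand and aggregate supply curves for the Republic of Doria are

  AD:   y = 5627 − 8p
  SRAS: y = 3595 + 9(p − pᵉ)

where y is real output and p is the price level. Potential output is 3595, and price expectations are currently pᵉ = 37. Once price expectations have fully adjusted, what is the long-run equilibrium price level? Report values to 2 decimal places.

Short run: with pᵉ = 37, SRAS is y = 3262 + 9p. Setting AD = SRAS gives 2365 = 17p, so p = 139.12 and y = 5627 − 8p = 4514.06.
Output 4514.06 is above potential 3595, so over time expected prices rise and SRAS shifts left until y returns to 3595.
Long run: y = 3595 on the AD curve gives 3595 = 5627 − 8p, so p = 254.00.

Long-run p = 254.00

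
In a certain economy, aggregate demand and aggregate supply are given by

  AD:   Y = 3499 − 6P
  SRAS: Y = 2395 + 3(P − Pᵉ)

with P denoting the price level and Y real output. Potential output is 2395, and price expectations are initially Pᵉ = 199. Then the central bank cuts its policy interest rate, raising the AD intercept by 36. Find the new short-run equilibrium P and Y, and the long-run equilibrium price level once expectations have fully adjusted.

Short run: P = 193, Y = 2377. Long run: P = 190.

AD shifts right: new AD is Y = 3535 − 6P. With Pᵉ = 199, SRAS is Y = 1798 + 3P.
Short run: 3535 − 6P = 1798 + 3P gives 1737 = 9P, so P = 193 and Y = 3535 − 6·193 = 2377.
Y = 2377 is below potential 2395; expectations adjust and SRAS shifts right until Y = 2395.
Long run: on the new AD curve, 2395 = 3535 − 6P gives P = 190.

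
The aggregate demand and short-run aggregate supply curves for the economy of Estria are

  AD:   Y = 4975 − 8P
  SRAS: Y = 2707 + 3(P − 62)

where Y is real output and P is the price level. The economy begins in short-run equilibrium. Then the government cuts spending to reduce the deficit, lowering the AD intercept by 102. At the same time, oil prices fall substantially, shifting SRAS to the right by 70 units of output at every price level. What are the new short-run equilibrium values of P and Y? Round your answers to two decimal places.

P = 207.45, Y = 3213.36

After both shocks: AD is Y = 4873 − 8P and SRAS is Y = 2591 + 3P.
Setting them equal: 2282 = 11P, so P = 207.45.
Substituting into AD, Y = 3213.36.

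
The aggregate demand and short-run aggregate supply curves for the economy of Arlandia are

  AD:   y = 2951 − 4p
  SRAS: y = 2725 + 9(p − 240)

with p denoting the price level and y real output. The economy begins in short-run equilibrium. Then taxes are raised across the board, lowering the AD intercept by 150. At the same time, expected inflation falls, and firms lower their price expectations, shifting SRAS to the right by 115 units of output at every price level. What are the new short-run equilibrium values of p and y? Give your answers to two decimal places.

After both shocks: AD is y = 2801 − 4p and SRAS is y = 680 + 9p.
Setting them equal: 2121 = 13p, so p = 163.15.
Substituting into AD, y = 2148.38.

p = 163.15, y = 2148.38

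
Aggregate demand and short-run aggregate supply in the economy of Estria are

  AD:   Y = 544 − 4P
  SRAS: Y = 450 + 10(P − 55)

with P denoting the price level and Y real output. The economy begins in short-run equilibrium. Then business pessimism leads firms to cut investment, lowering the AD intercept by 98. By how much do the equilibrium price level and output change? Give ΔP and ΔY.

This is a negative demand shock: AD shifts left.
New AD: Y = 446 − 4P.
SRAS can be written Y = 10P − 100.
Set AD = SRAS: 446 − 4P = 10P − 100, so 546 = 14P and P = 39.
Y = 446 − 4·39 = 290.
Initially P = 46, Y = 360, so ΔP = -7 and ΔY = -70.

ΔP = -7, ΔY = -70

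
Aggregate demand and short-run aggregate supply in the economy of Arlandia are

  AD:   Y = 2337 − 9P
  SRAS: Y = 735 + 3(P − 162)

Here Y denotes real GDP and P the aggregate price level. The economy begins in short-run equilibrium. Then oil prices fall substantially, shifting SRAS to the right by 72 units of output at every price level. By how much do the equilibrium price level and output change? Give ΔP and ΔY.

ΔP = -6, ΔY = +54

This is a positive supply shock: SRAS shifts right.
New SRAS: Y = 321 + 3P.
Set AD = SRAS: 2337 − 9P = 321 + 3P, so 2016 = 12P and P = 168.
Y = 2337 − 9·168 = 825.
Initially P = 174, Y = 771, so ΔP = -6 and ΔY = +54.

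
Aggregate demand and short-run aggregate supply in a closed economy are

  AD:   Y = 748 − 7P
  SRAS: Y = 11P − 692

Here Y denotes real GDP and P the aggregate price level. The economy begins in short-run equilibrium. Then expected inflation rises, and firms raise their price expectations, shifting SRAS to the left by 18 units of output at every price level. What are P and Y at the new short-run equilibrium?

P = 81, Y = 181

This is a negative supply shock: SRAS shifts left.
New SRAS: Y = 11P − 710.
Set AD = SRAS: 748 − 7P = 11P − 710, so 1458 = 18P and P = 81.
Y = 748 − 7·81 = 181.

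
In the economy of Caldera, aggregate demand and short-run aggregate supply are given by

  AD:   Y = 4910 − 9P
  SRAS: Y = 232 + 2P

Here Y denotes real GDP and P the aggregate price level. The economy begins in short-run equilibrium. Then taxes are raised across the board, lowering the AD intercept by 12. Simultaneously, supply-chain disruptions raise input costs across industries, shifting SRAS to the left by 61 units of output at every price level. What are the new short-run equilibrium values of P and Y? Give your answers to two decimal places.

After both shocks: AD is Y = 4898 − 9P and SRAS is Y = 171 + 2P.
Setting them equal: 4727 = 11P, so P = 429.73.
Substituting into AD, Y = 1030.45.

P = 429.73, Y = 1030.45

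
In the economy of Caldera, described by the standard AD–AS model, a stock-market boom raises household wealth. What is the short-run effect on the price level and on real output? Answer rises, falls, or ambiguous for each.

Price level: rises; output: rises

This is a positive demand shock: AD shifts right.
Moving along the upward-sloping SRAS curve, P rises and Y rises.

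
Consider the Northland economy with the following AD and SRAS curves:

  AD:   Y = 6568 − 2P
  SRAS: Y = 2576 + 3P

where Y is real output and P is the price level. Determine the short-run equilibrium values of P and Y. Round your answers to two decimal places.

Set AD = SRAS: 6568 − 2P = 2576 + 3P, so 3992 = 5P and P = 798.40.
Substituting into AD, Y = 6568 − 2P = 4971.20.

P = 798.40, Y = 4971.20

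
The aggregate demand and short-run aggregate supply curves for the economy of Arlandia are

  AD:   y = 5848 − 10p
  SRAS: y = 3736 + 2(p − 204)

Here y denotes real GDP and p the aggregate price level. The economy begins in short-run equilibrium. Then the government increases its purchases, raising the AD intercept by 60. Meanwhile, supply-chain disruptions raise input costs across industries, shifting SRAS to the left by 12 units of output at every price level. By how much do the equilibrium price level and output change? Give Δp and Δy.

After both shocks: AD is y = 5908 − 10p and SRAS is y = 3316 + 2p.
Setting them equal: 2592 = 12p, so p = 216.
y = 5908 − 10·216 = 3748.
Initially p = 210, y = 3748, so Δp = +6 and Δy = +0.

Δp = +6, Δy = +0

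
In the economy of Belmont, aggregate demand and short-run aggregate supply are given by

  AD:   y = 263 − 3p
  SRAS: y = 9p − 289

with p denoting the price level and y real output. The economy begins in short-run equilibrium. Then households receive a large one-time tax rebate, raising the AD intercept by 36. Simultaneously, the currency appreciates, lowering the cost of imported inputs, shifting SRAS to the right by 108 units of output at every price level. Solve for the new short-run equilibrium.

p = 40, y = 179

After both shocks: AD is y = 299 − 3p and SRAS is y = 9p − 181.
Setting them equal: 480 = 12p, so p = 40.
y = 299 − 3·40 = 179.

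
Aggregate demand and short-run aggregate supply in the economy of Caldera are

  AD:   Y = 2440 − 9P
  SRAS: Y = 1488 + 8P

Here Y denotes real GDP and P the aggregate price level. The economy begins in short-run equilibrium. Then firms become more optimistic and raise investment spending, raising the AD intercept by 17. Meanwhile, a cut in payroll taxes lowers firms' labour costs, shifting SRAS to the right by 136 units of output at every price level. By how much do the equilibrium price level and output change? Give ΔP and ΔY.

After both shocks: AD is Y = 2457 − 9P and SRAS is Y = 1624 + 8P.
Setting them equal: 833 = 17P, so P = 49.
Y = 2457 − 9·49 = 2016.
Initially P = 56, Y = 1936, so ΔP = -7 and ΔY = +80.

ΔP = -7, ΔY = +80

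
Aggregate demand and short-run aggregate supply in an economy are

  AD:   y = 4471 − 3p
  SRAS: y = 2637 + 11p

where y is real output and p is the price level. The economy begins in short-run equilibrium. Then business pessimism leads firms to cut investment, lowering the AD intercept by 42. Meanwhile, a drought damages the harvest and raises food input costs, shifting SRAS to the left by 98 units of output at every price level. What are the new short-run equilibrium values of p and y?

p = 135, y = 4024

After both shocks: AD is y = 4429 − 3p and SRAS is y = 2539 + 11p.
Setting them equal: 1890 = 14p, so p = 135.
y = 4429 − 3·135 = 4024.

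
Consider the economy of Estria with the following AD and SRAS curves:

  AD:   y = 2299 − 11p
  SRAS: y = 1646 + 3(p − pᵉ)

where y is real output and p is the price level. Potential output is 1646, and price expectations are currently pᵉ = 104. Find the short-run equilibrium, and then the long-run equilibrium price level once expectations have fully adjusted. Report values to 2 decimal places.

Short run: p = 68.93, y = 1540.79. Long run: p = 59.36.

Short run: with pᵉ = 104, SRAS is y = 1334 + 3p. Setting AD = SRAS gives 965 = 14p, so p = 68.93 and y = 2299 − 11p = 1540.79.
Output 1540.79 is below potential 1646, so over time expected prices fall and SRAS shifts right until y returns to 1646.
Long run: y = 1646 on the AD curve gives 1646 = 2299 − 11p, so p = 59.36.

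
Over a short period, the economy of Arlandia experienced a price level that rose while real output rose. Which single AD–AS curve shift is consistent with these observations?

AD shifted right

P rose and Y rose. An AD shift moves P and Y in the same direction; an SRAS shift moves them in opposite directions.
Here P and Y moved in the same direction, so the AD curve shifted.
Since Y rose, AD shifted right.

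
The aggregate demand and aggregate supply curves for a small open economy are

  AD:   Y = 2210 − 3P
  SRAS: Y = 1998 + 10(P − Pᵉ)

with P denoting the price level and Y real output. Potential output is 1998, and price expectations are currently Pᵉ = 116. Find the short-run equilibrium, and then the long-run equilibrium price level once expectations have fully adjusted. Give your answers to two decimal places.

Short run: with Pᵉ = 116, SRAS is Y = 838 + 10P. Setting AD = SRAS gives 1372 = 13P, so P = 105.54 and Y = 2210 − 3P = 1893.38.
Output 1893.38 is below potential 1998, so over time expected prices fall and SRAS shifts right until Y returns to 1998.
Long run: Y = 1998 on the AD curve gives 1998 = 2210 − 3P, so P = 70.67.

Short run: P = 105.54, Y = 1893.38. Long run: P = 70.67.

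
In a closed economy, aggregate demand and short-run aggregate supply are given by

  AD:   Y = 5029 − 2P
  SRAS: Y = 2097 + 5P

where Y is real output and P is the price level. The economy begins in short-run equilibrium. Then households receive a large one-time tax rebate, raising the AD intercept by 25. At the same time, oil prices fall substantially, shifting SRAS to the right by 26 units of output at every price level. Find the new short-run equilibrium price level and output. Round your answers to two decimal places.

After both shocks: AD is Y = 5054 − 2P and SRAS is Y = 2123 + 5P.
Setting them equal: 2931 = 7P, so P = 418.71.
Substituting into AD, Y = 4216.57.

P = 418.71, Y = 4216.57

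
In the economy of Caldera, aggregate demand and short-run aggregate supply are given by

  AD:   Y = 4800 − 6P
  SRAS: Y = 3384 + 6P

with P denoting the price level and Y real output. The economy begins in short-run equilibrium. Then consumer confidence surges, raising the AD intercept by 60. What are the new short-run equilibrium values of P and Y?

This is a positive demand shock: AD shifts right.
New AD: Y = 4860 − 6P.
Set AD = SRAS: 4860 − 6P = 3384 + 6P, so 1476 = 12P and P = 123.
Y = 4860 − 6·123 = 4122.

P = 123, Y = 4122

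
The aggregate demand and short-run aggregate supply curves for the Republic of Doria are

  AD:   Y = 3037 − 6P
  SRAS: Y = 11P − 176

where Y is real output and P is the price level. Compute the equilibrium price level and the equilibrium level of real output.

Set AD = SRAS: 3037 − 6P = 11P − 176, so 3213 = 17P and P = 189.
Then Y = 3037 − 6·189 = 1903.

P = 189, Y = 1903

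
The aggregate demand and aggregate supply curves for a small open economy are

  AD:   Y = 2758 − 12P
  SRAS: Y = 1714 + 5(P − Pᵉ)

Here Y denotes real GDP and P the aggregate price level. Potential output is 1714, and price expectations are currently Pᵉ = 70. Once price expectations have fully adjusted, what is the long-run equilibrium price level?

Short run: with Pᵉ = 70, SRAS is Y = 1364 + 5P. Setting AD = SRAS gives 1394 = 17P, so P = 82 and Y = 2758 − 12·82 = 1774.
Output 1774 is above potential 1714, so over time expected prices rise and SRAS shifts left until Y returns to 1714.
Long run: Y = 1714 on the AD curve gives 1714 = 2758 − 12P, so P = 87.

Long-run P = 87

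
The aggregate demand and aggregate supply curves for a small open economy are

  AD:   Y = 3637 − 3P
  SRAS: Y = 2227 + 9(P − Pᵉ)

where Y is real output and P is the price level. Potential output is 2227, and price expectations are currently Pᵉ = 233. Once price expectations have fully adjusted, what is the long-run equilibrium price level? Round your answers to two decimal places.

Long-run P = 470.00

Short run: with Pᵉ = 233, SRAS is Y = 130 + 9P. Setting AD = SRAS gives 3507 = 12P, so P = 292.25 and Y = 3637 − 3P = 2760.25.
Output 2760.25 is above potential 2227, so over time expected prices rise and SRAS shifts left until Y returns to 2227.
Long run: Y = 2227 on the AD curve gives 2227 = 3637 − 3P, so P = 470.00.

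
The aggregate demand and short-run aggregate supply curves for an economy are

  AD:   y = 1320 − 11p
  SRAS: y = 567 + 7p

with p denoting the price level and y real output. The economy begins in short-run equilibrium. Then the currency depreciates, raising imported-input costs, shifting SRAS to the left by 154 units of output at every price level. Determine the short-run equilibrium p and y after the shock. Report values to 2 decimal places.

This is a negative supply shock: SRAS shifts left.
New SRAS: y = 413 + 7p.
Set AD = SRAS: 1320 − 11p = 413 + 7p, so 907 = 18p and p = 50.39.
Substituting into AD, y = 765.72.

p = 50.39, y = 765.72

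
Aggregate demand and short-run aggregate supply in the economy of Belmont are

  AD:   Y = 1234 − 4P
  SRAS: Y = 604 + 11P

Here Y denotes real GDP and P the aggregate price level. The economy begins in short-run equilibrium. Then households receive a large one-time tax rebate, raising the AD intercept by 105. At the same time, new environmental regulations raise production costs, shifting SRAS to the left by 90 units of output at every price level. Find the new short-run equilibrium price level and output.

P = 55, Y = 1119

After both shocks: AD is Y = 1339 − 4P and SRAS is Y = 514 + 11P.
Setting them equal: 825 = 15P, so P = 55.
Y = 1339 − 4·55 = 1119.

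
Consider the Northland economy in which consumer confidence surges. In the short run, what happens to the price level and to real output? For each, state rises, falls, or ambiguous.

This is a positive demand shock: AD shifts right.
Moving along the upward-sloping SRAS curve, P rises and Y rises.

Price level: rises; output: rises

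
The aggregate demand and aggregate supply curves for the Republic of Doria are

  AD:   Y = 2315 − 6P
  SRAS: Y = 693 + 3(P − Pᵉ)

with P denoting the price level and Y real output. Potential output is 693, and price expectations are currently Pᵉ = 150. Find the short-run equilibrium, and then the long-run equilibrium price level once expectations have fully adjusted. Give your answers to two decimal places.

Short run: P = 230.22, Y = 933.67. Long run: P = 270.33.

Short run: with Pᵉ = 150, SRAS is Y = 243 + 3P. Setting AD = SRAS gives 2072 = 9P, so P = 230.22 and Y = 2315 − 6P = 933.67.
Output 933.67 is above potential 693, so over time expected prices rise and SRAS shifts left until Y returns to 693.
Long run: Y = 693 on the AD curve gives 693 = 2315 − 6P, so P = 270.33.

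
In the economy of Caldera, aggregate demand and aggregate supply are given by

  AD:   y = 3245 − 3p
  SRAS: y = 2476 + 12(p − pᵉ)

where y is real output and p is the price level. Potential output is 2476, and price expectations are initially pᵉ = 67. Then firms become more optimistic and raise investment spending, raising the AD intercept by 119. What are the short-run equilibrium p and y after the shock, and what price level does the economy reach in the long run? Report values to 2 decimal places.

Short run: p = 112.80, y = 3025.60. Long run: p = 296.00.

AD shifts right: new AD is y = 3364 − 3p. With pᵉ = 67, SRAS is y = 1672 + 12p.
Short run: 3364 − 3p = 1672 + 12p gives 1692 = 15p, so p = 112.80 and y = 3364 − 3p = 3025.60.
y = 3025.60 is above potential 2476; expectations adjust and SRAS shifts left until y = 2476.
Long run: on the new AD curve, 2476 = 3364 − 3p gives p = 296.00.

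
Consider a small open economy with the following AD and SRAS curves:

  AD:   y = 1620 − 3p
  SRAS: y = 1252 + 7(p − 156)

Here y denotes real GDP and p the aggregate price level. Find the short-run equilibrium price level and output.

Write SRAS as y = 1252 + 7p − 1092 = 160 + 7p.
Set AD = SRAS: 1620 − 3p = 160 + 7p, so 1460 = 10p and p = 146.
Then y = 1620 − 3·146 = 1182.

p = 146, y = 1182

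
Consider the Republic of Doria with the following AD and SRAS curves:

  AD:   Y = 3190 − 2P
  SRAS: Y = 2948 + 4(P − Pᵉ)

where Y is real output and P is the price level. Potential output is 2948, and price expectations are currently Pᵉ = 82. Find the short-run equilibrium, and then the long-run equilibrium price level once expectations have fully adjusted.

Short run: P = 95, Y = 3000. Long run: P = 121.

Short run: with Pᵉ = 82, SRAS is Y = 2620 + 4P. Setting AD = SRAS gives 570 = 6P, so P = 95 and Y = 3190 − 2·95 = 3000.
Output 3000 is above potential 2948, so over time expected prices rise and SRAS shifts left until Y returns to 2948.
Long run: Y = 2948 on the AD curve gives 2948 = 3190 − 2P, so P = 121.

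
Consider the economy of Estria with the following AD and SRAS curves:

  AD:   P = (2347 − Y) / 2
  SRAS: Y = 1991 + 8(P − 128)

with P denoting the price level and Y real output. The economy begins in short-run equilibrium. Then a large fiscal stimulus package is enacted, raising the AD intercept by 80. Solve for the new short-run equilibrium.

P = 146, Y = 2135

This is a positive demand shock: AD shifts right.
New AD: Y = 2427 − 2P.
SRAS can be written Y = 967 + 8P.
Set AD = SRAS: 2427 − 2P = 967 + 8P, so 1460 = 10P and P = 146.
Y = 2427 − 2·146 = 2135.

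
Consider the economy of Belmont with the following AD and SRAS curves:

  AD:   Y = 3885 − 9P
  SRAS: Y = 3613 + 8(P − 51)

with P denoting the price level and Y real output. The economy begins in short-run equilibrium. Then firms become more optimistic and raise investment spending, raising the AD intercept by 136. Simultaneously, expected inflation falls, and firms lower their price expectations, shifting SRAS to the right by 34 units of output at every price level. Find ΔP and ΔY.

ΔP = +6, ΔY = +82

After both shocks: AD is Y = 4021 − 9P and SRAS is Y = 3239 + 8P.
Setting them equal: 782 = 17P, so P = 46.
Y = 4021 − 9·46 = 3607.
Initially P = 40, Y = 3525, so ΔP = +6 and ΔY = +82.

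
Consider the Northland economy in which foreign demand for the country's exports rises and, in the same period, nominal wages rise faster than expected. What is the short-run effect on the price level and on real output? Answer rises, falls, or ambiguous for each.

The first event is a positive demand shock: AD shifts right, which by itself pushes P up and Y up.
The second is an adverse supply shock: SRAS shifts left, which by itself pushes P up and Y down.
Both shocks push P up, so P rises. The two shocks push Y in opposite directions, so the effect on Y is ambiguous.

Price level: rises; output: ambiguous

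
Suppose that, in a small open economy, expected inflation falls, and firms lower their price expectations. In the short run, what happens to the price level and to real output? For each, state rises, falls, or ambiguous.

Price level: falls; output: rises

This is a favourable supply shock: SRAS shifts right.
Moving along the downward-sloping AD curve, P falls and Y rises.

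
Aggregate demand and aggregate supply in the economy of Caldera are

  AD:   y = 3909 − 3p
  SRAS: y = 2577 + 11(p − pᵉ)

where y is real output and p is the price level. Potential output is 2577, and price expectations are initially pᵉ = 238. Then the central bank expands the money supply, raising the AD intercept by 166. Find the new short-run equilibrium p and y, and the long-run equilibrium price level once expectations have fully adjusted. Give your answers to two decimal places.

Short run: p = 294.00, y = 3193.00. Long run: p = 499.33.

AD shifts right: new AD is y = 4075 − 3p. With pᵉ = 238, SRAS is y = 11p − 41.
Short run: 4075 − 3p = 11p − 41 gives 4116 = 14p, so p = 294.00 and y = 4075 − 3p = 3193.00.
y = 3193.00 is above potential 2577; expectations adjust and SRAS shifts left until y = 2577.
Long run: on the new AD curve, 2577 = 4075 − 3p gives p = 499.33.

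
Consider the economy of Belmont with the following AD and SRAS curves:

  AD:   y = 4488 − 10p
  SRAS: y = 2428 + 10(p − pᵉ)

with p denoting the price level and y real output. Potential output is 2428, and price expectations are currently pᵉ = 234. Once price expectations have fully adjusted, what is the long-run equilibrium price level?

Short run: with pᵉ = 234, SRAS is y = 88 + 10p. Setting AD = SRAS gives 4400 = 20p, so p = 220 and y = 4488 − 10·220 = 2288.
Output 2288 is below potential 2428, so over time expected prices fall and SRAS shifts right until y returns to 2428.
Long run: y = 2428 on the AD curve gives 2428 = 4488 − 10p, so p = 206.

Long-run p = 206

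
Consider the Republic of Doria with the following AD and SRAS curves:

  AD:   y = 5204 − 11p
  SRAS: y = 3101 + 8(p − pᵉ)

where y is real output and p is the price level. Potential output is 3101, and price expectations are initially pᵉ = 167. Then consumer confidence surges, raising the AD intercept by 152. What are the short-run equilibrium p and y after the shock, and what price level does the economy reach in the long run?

AD shifts right: new AD is y = 5356 − 11p. With pᵉ = 167, SRAS is y = 1765 + 8p.
Short run: 5356 − 11p = 1765 + 8p gives 3591 = 19p, so p = 189 and y = 5356 − 11·189 = 3277.
y = 3277 is above potential 3101; expectations adjust and SRAS shifts left until y = 3101.
Long run: on the new AD curve, 3101 = 5356 − 11p gives p = 205.

Short run: p = 189, y = 3277. Long run: p = 205.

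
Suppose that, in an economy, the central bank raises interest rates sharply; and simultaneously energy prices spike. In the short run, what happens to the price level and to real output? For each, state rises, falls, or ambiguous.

Price level: ambiguous; output: falls

The first event is a negative demand shock: AD shifts left, which by itself pushes P down and Y down.
The second is an adverse supply shock: SRAS shifts left, which by itself pushes P up and Y down.
The two shocks push P in opposite directions, so the effect on P is ambiguous. Both shocks push Y down, so Y falls.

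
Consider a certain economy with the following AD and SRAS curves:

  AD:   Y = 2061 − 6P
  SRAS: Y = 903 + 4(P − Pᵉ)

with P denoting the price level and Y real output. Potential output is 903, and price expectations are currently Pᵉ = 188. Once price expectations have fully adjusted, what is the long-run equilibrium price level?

Long-run P = 193

Short run: with Pᵉ = 188, SRAS is Y = 151 + 4P. Setting AD = SRAS gives 1910 = 10P, so P = 191 and Y = 2061 − 6·191 = 915.
Output 915 is above potential 903, so over time expected prices rise and SRAS shifts left until Y returns to 903.
Long run: Y = 903 on the AD curve gives 903 = 2061 − 6P, so P = 193.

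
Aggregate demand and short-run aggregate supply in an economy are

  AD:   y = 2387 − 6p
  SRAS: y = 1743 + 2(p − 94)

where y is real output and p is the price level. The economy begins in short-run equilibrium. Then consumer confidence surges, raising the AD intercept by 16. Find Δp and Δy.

Δp = +2, Δy = +4

This is a positive demand shock: AD shifts right.
New AD: y = 2403 − 6p.
SRAS can be written y = 1555 + 2p.
Set AD = SRAS: 2403 − 6p = 1555 + 2p, so 848 = 8p and p = 106.
y = 2403 − 6·106 = 1767.
Initially p = 104, y = 1763, so Δp = +2 and Δy = +4.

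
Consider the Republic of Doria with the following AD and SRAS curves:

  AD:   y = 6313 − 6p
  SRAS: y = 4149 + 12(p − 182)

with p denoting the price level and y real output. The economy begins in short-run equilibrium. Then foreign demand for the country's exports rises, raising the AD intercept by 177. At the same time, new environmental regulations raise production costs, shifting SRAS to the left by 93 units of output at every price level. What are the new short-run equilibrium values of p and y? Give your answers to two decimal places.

After both shocks: AD is y = 6490 − 6p and SRAS is y = 1872 + 12p.
Setting them equal: 4618 = 18p, so p = 256.56.
Substituting into AD, y = 4950.67.

p = 256.56, y = 4950.67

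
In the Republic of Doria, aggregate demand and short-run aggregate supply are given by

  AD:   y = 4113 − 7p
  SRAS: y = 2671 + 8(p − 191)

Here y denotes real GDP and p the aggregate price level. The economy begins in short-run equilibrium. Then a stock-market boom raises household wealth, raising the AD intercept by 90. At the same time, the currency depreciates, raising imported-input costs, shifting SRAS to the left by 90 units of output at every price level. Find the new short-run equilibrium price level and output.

p = 210, y = 2733

After both shocks: AD is y = 4203 − 7p and SRAS is y = 1053 + 8p.
Setting them equal: 3150 = 15p, so p = 210.
y = 4203 − 7·210 = 2733.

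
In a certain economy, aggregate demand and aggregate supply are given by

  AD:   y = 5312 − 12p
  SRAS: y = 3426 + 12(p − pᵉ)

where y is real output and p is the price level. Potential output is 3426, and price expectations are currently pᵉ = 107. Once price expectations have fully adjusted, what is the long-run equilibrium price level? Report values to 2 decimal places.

Long-run p = 157.17

Short run: with pᵉ = 107, SRAS is y = 2142 + 12p. Setting AD = SRAS gives 3170 = 24p, so p = 132.08 and y = 5312 − 12p = 3727.00.
Output 3727.00 is above potential 3426, so over time expected prices rise and SRAS shifts left until y returns to 3426.
Long run: y = 3426 on the AD curve gives 3426 = 5312 − 12p, so p = 157.17.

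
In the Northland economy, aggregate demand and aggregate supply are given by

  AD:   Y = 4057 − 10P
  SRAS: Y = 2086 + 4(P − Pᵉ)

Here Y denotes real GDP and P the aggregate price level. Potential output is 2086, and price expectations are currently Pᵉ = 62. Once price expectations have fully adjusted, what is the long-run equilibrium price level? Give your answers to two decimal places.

Long-run P = 197.10

Short run: with Pᵉ = 62, SRAS is Y = 1838 + 4P. Setting AD = SRAS gives 2219 = 14P, so P = 158.50 and Y = 4057 − 10P = 2472.00.
Output 2472.00 is above potential 2086, so over time expected prices rise and SRAS shifts left until Y returns to 2086.
Long run: Y = 2086 on the AD curve gives 2086 = 4057 − 10P, so P = 197.10.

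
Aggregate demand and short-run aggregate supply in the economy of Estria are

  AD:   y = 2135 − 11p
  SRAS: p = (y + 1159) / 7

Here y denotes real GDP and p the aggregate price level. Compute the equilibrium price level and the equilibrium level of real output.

p = 183, y = 122

Rearrange SRAS to y = 7p − 1159.
Set AD = SRAS: 2135 − 11p = 7p − 1159, so 3294 = 18p and p = 183.
Then y = 2135 − 11·183 = 122.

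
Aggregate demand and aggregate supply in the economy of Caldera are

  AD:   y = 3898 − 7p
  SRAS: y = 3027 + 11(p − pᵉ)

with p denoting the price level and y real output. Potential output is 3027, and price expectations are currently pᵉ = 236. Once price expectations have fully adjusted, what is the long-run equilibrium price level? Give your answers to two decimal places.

Short run: with pᵉ = 236, SRAS is y = 431 + 11p. Setting AD = SRAS gives 3467 = 18p, so p = 192.61 and y = 3898 − 7p = 2549.72.
Output 2549.72 is below potential 3027, so over time expected prices fall and SRAS shifts right until y returns to 3027.
Long run: y = 3027 on the AD curve gives 3027 = 3898 − 7p, so p = 124.43.

Long-run p = 124.43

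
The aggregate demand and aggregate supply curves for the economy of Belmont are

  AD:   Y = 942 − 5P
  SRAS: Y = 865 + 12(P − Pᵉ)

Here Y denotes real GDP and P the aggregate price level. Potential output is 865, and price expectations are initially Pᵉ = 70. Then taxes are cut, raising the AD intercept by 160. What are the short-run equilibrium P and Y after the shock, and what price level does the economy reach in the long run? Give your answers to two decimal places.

Short run: P = 63.35, Y = 785.24. Long run: P = 47.40.

AD shifts right: new AD is Y = 1102 − 5P. With Pᵉ = 70, SRAS is Y = 25 + 12P.
Short run: 1102 − 5P = 25 + 12P gives 1077 = 17P, so P = 63.35 and Y = 1102 − 5P = 785.24.
Y = 785.24 is below potential 865; expectations adjust and SRAS shifts right until Y = 865.
Long run: on the new AD curve, 865 = 1102 − 5P gives P = 47.40.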